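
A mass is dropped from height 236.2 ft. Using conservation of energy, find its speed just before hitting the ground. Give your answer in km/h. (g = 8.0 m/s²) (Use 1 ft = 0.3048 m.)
Convert to SI: h = 71.9938 m
mgh = ½mv² ⇒ v = √(2gh) = √(2·8.0·71.9938) = 33.9397 m/s = 122.2 km/h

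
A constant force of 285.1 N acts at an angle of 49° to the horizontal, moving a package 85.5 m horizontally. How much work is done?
W = F·d·cosθ = (285.1)(85.5)cos(49°) = 15990 J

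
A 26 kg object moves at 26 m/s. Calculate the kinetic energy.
KE = ½mv² = ½(26)(26)² = 8788.0 J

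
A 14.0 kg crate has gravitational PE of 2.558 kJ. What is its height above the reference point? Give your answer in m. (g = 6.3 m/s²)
Convert to SI: m = 14.0 kg, PE = 2558.0 J
h = PE/(mg) = 2558.0/(14.0·6.3) = 29.0 m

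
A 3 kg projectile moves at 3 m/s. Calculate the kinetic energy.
KE = ½mv² = ½(3)(3)² = 13.5 J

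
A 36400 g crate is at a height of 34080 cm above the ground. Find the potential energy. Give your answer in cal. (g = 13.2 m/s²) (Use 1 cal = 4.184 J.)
Convert to SI: m = 36.4 kg, h = 340.8 m
PE = mgh = (36.4)(13.2)(340.8) = 163748 J = 39140 cal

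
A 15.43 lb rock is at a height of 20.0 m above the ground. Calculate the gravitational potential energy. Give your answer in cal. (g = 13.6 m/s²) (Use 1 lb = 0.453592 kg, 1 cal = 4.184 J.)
Convert to SI: m = 6.99892 kg, h = 20.0 m
PE = mgh = (6.99892)(13.6)(20.0) = 1903.71 J = 455.0 cal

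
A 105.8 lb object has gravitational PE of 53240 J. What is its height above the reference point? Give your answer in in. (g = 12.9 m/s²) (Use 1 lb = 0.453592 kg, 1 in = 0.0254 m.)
Convert to SI: m = 47.99 kg, PE = 53240.0 J
h = PE/(mg) = 53240.0/(47.99·12.9) = 85.9998 m = 3386 in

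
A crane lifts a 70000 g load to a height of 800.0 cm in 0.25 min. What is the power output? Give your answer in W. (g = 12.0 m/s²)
Convert to SI: m = 70.0 kg, h = 8.0 m, t = 15.0 s
P = mgh/t = (70.0)(12.0)(8.0)/15.0 = 448.0 W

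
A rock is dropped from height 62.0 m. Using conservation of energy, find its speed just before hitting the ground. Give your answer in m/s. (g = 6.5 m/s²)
mgh = ½mv² ⇒ v = √(2gh) = √(2·6.5·62.0) = 28.39 m/s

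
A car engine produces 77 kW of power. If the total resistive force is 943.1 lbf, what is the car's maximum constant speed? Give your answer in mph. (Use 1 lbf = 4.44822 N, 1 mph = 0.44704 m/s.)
Convert to SI: F = 4195.12 N
P = Fv ⇒ v = P/F = 77000 W/4195.12 N = 18.3547 m/s = 41.06 mph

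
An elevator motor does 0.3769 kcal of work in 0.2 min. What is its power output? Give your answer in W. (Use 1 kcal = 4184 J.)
Convert to SI: W = 1576.95 J, t = 12.0 s
P = W/t = 1576.95/12.0 = 131.4 W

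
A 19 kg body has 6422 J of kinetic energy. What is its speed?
v = √(2·KE/m) = √(2·6422/19) = 26.0 m/s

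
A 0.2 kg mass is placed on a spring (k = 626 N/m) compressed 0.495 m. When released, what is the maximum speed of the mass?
½kx² = ½mv² ⇒ v = x√(k/m) = (0.495)√(626/0.2) = 27.69 m/s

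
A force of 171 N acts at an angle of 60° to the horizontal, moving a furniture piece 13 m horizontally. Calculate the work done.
W = F·d·cosθ = (171)(13)cos(60°) = 1112 J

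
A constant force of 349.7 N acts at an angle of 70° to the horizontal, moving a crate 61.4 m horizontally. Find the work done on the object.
W = F·d·cosθ = (349.7)(61.4)cos(70°) = 7344 J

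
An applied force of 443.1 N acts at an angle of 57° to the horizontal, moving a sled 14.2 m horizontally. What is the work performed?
W = F·d·cosθ = (443.1)(14.2)cos(57°) = 3427 J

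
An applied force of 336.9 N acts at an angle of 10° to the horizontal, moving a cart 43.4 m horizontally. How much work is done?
W = F·d·cosθ = (336.9)(43.4)cos(10°) = 14400 J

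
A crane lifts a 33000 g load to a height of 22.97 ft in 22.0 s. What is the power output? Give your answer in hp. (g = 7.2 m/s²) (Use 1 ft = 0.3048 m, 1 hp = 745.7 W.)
Convert to SI: m = 33.0 kg, h = 7.00126 m, t = 22.0 s
P = mgh/t = (33.0)(7.2)(7.00126)/22.0 = 75.6136 W = 0.1014 hp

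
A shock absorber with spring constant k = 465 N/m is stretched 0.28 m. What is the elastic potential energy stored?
PE = ½kx² = ½(465)(0.28)² = 18.23 J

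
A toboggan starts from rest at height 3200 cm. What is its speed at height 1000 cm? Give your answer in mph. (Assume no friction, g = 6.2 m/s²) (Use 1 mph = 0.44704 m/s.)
Convert to SI: h₁−h₂ = 22.0 m
mgh₁ = mgh₂ + ½mv² ⇒ v = √(2g(h₁−h₂)) = √(2·6.2·22.0) = 16.5167 m/s = 36.95 mph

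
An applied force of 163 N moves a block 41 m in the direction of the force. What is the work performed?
W = F·d = (163)(41) = 6683 J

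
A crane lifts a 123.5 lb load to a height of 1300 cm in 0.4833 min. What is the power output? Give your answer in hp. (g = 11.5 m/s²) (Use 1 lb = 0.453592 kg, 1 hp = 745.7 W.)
Convert to SI: m = 56.0186 kg, h = 13.0 m, t = 28.998 s
P = mgh/t = (56.0186)(11.5)(13.0)/28.998 = 288.806 W = 0.3873 hp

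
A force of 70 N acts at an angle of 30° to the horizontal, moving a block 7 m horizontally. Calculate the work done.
W = F·d·cosθ = (70)(7)cos(30°) = 424.4 J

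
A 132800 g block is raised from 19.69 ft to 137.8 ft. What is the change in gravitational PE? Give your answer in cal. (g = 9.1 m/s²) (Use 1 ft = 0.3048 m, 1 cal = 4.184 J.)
Convert to SI: m = 132.8 kg, Δh = 35.9999 m
ΔPE = mgΔh = (132.8)(9.1)(35.9999) = 43505.2 J = 10400 cal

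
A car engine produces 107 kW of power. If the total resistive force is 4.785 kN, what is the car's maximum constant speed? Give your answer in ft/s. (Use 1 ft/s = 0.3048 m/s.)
Convert to SI: F = 4785.0 N
P = Fv ⇒ v = P/F = 107000 W/4785.0 N = 22.3615 m/s = 73.36 ft/s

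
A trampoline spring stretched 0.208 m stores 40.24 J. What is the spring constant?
k = 2·PE/x² = 2·40.24/(0.208)² = 1860 N/m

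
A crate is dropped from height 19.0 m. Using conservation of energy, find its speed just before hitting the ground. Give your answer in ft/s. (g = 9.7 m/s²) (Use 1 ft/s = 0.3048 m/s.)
mgh = ½mv² ⇒ v = √(2gh) = √(2·9.7·19.0) = 19.199 m/s = 62.99 ft/s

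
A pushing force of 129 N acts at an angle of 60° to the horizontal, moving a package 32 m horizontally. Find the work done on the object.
W = F·d·cosθ = (129)(32)cos(60°) = 2064 J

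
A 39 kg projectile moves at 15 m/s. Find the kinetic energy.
KE = ½mv² = ½(39)(15)² = 4387.5 J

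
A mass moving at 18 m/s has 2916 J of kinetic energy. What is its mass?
m = 2·KE/v² = 2·2916/(18)² = 18.0 kg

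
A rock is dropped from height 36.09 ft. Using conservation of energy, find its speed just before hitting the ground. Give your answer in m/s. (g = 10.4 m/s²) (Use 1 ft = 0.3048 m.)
Convert to SI: h = 11.0002 m
mgh = ½mv² ⇒ v = √(2gh) = √(2·10.4·11.0002) = 15.13 m/s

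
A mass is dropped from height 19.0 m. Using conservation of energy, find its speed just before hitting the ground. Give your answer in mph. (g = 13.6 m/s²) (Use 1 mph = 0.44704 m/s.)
mgh = ½mv² ⇒ v = √(2gh) = √(2·13.6·19.0) = 22.7332 m/s = 50.85 mph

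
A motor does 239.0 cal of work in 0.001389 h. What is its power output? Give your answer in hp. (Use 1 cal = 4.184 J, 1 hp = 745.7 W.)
Convert to SI: W = 999.976 J, t = 5.0004 s
P = W/t = 999.976/5.0004 = 199.979 W = 0.2682 hp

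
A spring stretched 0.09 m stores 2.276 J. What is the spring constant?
k = 2·PE/x² = 2·2.276/(0.09)² = 562.0 N/m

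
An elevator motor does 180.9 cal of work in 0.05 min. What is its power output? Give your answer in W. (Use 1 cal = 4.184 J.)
Convert to SI: W = 756.886 J, t = 3.0 s
P = W/t = 756.886/3.0 = 252.3 W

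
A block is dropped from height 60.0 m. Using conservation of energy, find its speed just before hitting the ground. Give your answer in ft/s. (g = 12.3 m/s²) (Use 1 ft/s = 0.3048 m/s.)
mgh = ½mv² ⇒ v = √(2gh) = √(2·12.3·60.0) = 38.4187 m/s = 126.0 ft/s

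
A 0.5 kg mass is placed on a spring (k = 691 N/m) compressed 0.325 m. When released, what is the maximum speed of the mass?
½kx² = ½mv² ⇒ v = x√(k/m) = (0.325)√(691/0.5) = 12.08 m/s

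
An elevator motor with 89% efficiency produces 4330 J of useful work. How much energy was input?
W_in = W_out/η = 4330/0.89 = 4865 J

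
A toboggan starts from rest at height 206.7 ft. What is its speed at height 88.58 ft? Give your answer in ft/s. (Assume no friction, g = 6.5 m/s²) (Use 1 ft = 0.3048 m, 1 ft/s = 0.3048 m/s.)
Convert to SI: h₁−h₂ = 36.003 m
mgh₁ = mgh₂ + ½mv² ⇒ v = √(2g(h₁−h₂)) = √(2·6.5·36.003) = 21.6342 m/s = 70.98 ft/s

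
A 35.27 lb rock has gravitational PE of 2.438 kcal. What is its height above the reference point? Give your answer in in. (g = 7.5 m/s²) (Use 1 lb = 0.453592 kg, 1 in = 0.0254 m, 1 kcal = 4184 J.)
Convert to SI: m = 15.9982 kg, PE = 10200.6 J
h = PE/(mg) = 10200.6/(15.9982·7.5) = 85.0146 m = 3347 in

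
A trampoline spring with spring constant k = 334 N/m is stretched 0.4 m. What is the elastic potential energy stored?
PE = ½kx² = ½(334)(0.4)² = 26.72 J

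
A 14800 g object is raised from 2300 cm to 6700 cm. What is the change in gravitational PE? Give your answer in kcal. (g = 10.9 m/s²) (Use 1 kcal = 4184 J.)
Convert to SI: m = 14.8 kg, Δh = 44.0 m
ΔPE = mgΔh = (14.8)(10.9)(44.0) = 7098.08 J = 1.696 kcal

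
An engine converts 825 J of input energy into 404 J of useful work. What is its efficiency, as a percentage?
η = W_out/W_in = 404/825 = 48.97%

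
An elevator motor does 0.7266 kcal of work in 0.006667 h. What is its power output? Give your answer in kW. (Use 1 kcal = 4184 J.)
Convert to SI: W = 3040.09 J, t = 24.0012 s
P = W/t = 3040.09/24.0012 = 126.664 W = 0.1267 kW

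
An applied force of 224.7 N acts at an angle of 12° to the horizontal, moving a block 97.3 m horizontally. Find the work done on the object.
W = F·d·cosθ = (224.7)(97.3)cos(12°) = 21390 J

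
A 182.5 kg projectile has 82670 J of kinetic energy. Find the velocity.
v = √(2·KE/m) = √(2·82670/182.5) = 30.1 m/s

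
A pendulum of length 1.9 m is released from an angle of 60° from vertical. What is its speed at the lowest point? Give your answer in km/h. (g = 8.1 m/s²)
h = L(1 − cosθ) = 1.9(1 − cos60°) = 0.95 m
v = √(2gh) = √(2·8.1·0.95) = 3.92301 m/s = 14.12 km/h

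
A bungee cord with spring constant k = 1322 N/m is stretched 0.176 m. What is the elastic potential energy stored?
PE = ½kx² = ½(1322)(0.176)² = 20.48 J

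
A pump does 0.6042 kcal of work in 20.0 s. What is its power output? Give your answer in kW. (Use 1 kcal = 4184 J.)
Convert to SI: W = 2527.97 J, t = 20.0 s
P = W/t = 2527.97/20.0 = 126.399 W = 0.1264 kW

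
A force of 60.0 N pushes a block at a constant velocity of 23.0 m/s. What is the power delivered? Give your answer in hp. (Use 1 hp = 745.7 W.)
P = Fv = (60.0)(23.0) = 1380.0 W = 1.851 hp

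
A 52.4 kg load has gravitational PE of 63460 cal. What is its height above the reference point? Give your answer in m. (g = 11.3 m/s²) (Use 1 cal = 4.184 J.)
Convert to SI: m = 52.4 kg, PE = 265517 J
h = PE/(mg) = 265517/(52.4·11.3) = 448.4 m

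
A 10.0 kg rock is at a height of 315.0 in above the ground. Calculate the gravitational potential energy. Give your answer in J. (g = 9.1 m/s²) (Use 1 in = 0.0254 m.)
Convert to SI: m = 10.0 kg, h = 8.001 m
PE = mgh = (10.0)(9.1)(8.001) = 728.1 J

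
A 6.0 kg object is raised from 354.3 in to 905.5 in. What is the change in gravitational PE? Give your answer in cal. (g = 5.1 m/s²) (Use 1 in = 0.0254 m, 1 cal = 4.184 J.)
Convert to SI: m = 6.0 kg, Δh = 14.0005 m
ΔPE = mgΔh = (6.0)(5.1)(14.0005) = 428.415 J = 102.4 cal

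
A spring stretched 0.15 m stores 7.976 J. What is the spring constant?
k = 2·PE/x² = 2·7.976/(0.15)² = 709.0 N/m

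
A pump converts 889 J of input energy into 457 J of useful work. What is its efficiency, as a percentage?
η = W_out/W_in = 457/889 = 51.41%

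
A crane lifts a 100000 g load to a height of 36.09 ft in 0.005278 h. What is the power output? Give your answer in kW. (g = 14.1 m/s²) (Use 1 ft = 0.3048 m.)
Convert to SI: m = 100.0 kg, h = 11.0002 m, t = 19.0008 s
P = mgh/t = (100.0)(14.1)(11.0002)/19.0008 = 816.299 W = 0.8163 kW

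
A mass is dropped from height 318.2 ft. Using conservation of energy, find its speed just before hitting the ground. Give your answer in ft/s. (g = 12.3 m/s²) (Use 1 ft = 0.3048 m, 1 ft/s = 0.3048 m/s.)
Convert to SI: h = 96.9874 m
mgh = ½mv² ⇒ v = √(2gh) = √(2·12.3·96.9874) = 48.8456 m/s = 160.3 ft/s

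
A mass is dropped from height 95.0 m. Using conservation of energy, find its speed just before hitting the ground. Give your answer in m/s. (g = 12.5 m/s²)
mgh = ½mv² ⇒ v = √(2gh) = √(2·12.5·95.0) = 48.73 m/s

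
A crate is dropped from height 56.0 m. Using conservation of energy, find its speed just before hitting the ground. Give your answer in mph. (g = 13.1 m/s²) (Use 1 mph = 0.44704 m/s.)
mgh = ½mv² ⇒ v = √(2gh) = √(2·13.1·56.0) = 38.304 m/s = 85.68 mph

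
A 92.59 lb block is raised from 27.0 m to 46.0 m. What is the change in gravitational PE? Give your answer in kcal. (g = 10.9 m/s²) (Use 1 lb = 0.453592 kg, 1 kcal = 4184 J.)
Convert to SI: m = 41.9981 kg, Δh = 19.0 m
ΔPE = mgΔh = (41.9981)(10.9)(19.0) = 8697.8 J = 2.079 kcal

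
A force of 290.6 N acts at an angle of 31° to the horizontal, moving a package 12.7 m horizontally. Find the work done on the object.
W = F·d·cosθ = (290.6)(12.7)cos(31°) = 3163 J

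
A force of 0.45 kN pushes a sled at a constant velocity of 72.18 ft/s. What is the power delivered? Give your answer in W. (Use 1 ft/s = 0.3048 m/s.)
Convert to SI: F = 450.0 N, v = 22.0005 m/s
P = Fv = (450.0)(22.0005) = 9900 W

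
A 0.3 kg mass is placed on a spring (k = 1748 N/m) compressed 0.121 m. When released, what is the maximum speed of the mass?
½kx² = ½mv² ⇒ v = x√(k/m) = (0.121)√(1748/0.3) = 9.236 m/s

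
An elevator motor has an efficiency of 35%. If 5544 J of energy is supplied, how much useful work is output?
W_out = η·W_in = 0.35·5544 = 1940.4 J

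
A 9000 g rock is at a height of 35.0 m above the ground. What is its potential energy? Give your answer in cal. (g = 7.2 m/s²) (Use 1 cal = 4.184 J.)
Convert to SI: m = 9.0 kg, h = 35.0 m
PE = mgh = (9.0)(7.2)(35.0) = 2268.0 J = 542.1 cal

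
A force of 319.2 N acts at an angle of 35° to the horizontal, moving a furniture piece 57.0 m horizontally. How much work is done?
W = F·d·cosθ = (319.2)(57.0)cos(35°) = 14900 J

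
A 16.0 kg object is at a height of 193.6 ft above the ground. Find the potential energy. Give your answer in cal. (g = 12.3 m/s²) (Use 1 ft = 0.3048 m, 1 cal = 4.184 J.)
Convert to SI: m = 16.0 kg, h = 59.0093 m
PE = mgh = (16.0)(12.3)(59.0093) = 11613.0 J = 2776 cal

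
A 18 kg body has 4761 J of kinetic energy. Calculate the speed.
v = √(2·KE/m) = √(2·4761/18) = 23.0 m/s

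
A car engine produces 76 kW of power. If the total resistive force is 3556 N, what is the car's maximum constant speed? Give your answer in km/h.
P = Fv ⇒ v = P/F = 76000 W/3556.0 N = 21.3723 m/s = 76.94 km/h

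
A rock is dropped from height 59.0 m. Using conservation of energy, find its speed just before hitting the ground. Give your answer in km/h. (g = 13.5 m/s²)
mgh = ½mv² ⇒ v = √(2gh) = √(2·13.5·59.0) = 39.9124 m/s = 143.7 km/h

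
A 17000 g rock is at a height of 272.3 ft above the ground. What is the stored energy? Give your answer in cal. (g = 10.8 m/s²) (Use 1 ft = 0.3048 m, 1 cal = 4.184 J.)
Convert to SI: m = 17.0 kg, h = 82.997 m
PE = mgh = (17.0)(10.8)(82.997) = 15238.3 J = 3642 cal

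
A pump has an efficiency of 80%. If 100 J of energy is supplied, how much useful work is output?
W_out = η·W_in = 0.8·100 = 80.0 J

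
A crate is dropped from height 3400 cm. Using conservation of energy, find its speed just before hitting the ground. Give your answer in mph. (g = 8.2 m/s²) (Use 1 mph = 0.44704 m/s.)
Convert to SI: h = 34.0 m
mgh = ½mv² ⇒ v = √(2gh) = √(2·8.2·34.0) = 23.6136 m/s = 52.82 mph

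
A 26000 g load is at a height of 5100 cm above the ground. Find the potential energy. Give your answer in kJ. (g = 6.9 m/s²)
Convert to SI: m = 26.0 kg, h = 51.0 m
PE = mgh = (26.0)(6.9)(51.0) = 9149.4 J = 9.149 kJ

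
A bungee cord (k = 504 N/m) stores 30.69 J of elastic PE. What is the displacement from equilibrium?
x = √(2·PE/k) = √(2·30.69/504) = 0.349 m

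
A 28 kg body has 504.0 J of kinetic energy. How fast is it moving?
v = √(2·KE/m) = √(2·504.0/28) = 6.0 m/s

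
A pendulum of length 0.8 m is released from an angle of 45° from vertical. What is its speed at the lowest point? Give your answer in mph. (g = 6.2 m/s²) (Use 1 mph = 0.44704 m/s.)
h = L(1 − cosθ) = 0.8(1 − cos45°) = 0.234315 m
v = √(2gh) = √(2·6.2·0.234315) = 1.70455 m/s = 3.813 mph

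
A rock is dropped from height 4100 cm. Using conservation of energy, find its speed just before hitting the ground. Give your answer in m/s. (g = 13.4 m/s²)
Convert to SI: h = 41.0 m
mgh = ½mv² ⇒ v = √(2gh) = √(2·13.4·41.0) = 33.15 m/s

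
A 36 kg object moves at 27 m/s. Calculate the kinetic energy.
KE = ½mv² = ½(36)(27)² = 13122.0 J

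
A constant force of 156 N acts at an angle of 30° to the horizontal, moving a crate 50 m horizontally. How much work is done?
W = F·d·cosθ = (156)(50)cos(30°) = 6755 J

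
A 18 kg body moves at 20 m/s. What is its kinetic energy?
KE = ½mv² = ½(18)(20)² = 3600.0 J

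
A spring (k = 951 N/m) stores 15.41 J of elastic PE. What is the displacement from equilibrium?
x = √(2·PE/k) = √(2·15.41/951) = 0.18 m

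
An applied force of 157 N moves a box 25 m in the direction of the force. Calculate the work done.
W = F·d = (157)(25) = 3925 J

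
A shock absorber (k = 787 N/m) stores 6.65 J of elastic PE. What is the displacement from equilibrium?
x = √(2·PE/k) = √(2·6.65/787) = 0.13 m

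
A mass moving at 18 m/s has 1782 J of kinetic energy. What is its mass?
m = 2·KE/v² = 2·1782/(18)² = 11.0 kg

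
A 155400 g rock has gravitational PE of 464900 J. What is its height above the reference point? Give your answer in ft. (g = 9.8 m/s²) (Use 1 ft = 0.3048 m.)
Convert to SI: m = 155.4 kg, PE = 464900 J
h = PE/(mg) = 464900/(155.4·9.8) = 305.269 m = 1002 ft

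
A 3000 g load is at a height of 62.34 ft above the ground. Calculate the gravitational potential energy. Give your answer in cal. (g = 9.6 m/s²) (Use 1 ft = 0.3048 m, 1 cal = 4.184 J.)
Convert to SI: m = 3.0 kg, h = 19.0012 m
PE = mgh = (3.0)(9.6)(19.0012) = 547.235 J = 130.8 cal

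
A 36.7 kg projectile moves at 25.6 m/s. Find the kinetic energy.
KE = ½mv² = ½(36.7)(25.6)² = 12030 J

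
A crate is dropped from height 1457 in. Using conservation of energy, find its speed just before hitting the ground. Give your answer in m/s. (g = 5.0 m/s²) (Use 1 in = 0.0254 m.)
Convert to SI: h = 37.0078 m
mgh = ½mv² ⇒ v = √(2gh) = √(2·5.0·37.0078) = 19.24 m/s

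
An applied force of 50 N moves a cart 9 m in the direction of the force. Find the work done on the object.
W = F·d = (50)(9) = 450.0 J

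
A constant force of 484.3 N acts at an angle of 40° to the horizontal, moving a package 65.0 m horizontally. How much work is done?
W = F·d·cosθ = (484.3)(65.0)cos(40°) = 24110 J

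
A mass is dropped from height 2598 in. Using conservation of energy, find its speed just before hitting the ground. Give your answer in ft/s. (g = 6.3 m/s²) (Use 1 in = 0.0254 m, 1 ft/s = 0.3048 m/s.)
Convert to SI: h = 65.9892 m
mgh = ½mv² ⇒ v = √(2gh) = √(2·6.3·65.9892) = 28.8351 m/s = 94.6 ft/s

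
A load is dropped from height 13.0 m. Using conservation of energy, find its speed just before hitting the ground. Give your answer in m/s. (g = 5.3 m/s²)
mgh = ½mv² ⇒ v = √(2gh) = √(2·5.3·13.0) = 11.74 m/s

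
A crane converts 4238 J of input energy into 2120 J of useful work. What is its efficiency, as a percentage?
η = W_out/W_in = 2120/4238 = 50.02%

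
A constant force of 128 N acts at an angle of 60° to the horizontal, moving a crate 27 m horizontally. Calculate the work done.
W = F·d·cosθ = (128)(27)cos(60°) = 1728 J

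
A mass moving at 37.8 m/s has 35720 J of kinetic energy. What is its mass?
m = 2·KE/v² = 2·35720/(37.8)² = 50.0 kg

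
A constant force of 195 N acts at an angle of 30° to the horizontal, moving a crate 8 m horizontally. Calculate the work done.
W = F·d·cosθ = (195)(8)cos(30°) = 1351 J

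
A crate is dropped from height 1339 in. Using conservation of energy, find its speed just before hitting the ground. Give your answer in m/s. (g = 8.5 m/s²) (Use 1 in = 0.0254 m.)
Convert to SI: h = 34.0106 m
mgh = ½mv² ⇒ v = √(2gh) = √(2·8.5·34.0106) = 24.05 m/s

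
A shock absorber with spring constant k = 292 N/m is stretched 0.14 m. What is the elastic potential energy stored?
PE = ½kx² = ½(292)(0.14)² = 2.862 J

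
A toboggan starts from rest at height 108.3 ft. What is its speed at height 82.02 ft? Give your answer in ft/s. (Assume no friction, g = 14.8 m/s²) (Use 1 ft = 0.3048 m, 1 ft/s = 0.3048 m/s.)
Convert to SI: h₁−h₂ = 8.01014 m
mgh₁ = mgh₂ + ½mv² ⇒ v = √(2g(h₁−h₂)) = √(2·14.8·8.01014) = 15.3981 m/s = 50.52 ft/s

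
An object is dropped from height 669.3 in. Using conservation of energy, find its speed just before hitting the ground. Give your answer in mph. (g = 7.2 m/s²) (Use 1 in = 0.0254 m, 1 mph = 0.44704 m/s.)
Convert to SI: h = 17.0002 m
mgh = ½mv² ⇒ v = √(2gh) = √(2·7.2·17.0002) = 15.6462 m/s = 35.0 mph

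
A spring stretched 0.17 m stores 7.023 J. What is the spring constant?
k = 2·PE/x² = 2·7.023/(0.17)² = 486.0 N/m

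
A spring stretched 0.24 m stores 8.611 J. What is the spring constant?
k = 2·PE/x² = 2·8.611/(0.24)² = 299.0 N/m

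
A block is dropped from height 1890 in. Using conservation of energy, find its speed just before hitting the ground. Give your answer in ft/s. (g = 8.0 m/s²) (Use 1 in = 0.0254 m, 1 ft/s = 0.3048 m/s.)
Convert to SI: h = 48.006 m
mgh = ½mv² ⇒ v = √(2gh) = √(2·8.0·48.006) = 27.7145 m/s = 90.93 ft/s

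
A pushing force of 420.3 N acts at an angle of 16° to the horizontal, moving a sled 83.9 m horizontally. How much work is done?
W = F·d·cosθ = (420.3)(83.9)cos(16°) = 33900 J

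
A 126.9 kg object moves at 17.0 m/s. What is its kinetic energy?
KE = ½mv² = ½(126.9)(17.0)² = 18340 J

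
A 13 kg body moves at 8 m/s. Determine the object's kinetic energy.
KE = ½mv² = ½(13)(8)² = 416.0 J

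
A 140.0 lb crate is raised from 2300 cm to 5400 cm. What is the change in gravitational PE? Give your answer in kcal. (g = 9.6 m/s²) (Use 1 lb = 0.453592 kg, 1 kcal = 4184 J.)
Convert to SI: m = 63.5029 kg, Δh = 31.0 m
ΔPE = mgΔh = (63.5029)(9.6)(31.0) = 18898.5 J = 4.517 kcal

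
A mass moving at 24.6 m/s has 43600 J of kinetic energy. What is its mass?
m = 2·KE/v² = 2·43600/(24.6)² = 144.1 kg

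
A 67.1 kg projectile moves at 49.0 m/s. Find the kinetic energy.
KE = ½mv² = ½(67.1)(49.0)² = 80550 J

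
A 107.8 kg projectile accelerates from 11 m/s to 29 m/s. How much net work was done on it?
W = ΔKE = ½m(v₂² − v₁²) = ½(107.8)(29² − 11²) = 38808.0 J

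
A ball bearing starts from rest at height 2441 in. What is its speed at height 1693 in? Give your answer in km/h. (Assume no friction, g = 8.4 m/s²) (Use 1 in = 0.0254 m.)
Convert to SI: h₁−h₂ = 18.9992 m
mgh₁ = mgh₂ + ½mv² ⇒ v = √(2g(h₁−h₂)) = √(2·8.4·18.9992) = 17.8658 m/s = 64.32 km/h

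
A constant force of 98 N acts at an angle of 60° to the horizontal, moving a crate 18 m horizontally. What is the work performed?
W = F·d·cosθ = (98)(18)cos(60°) = 882.0 J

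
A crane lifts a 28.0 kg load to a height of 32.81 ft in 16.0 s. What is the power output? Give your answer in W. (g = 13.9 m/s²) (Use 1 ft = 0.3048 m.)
Convert to SI: m = 28.0 kg, h = 10.0005 m, t = 16.0 s
P = mgh/t = (28.0)(13.9)(10.0005)/16.0 = 243.3 W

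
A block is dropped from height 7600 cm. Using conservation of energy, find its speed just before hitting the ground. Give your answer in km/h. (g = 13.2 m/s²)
Convert to SI: h = 76.0 m
mgh = ½mv² ⇒ v = √(2gh) = √(2·13.2·76.0) = 44.7929 m/s = 161.3 km/h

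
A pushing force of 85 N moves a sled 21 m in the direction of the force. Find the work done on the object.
W = F·d = (85)(21) = 1785 J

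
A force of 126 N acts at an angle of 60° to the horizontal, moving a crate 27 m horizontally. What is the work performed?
W = F·d·cosθ = (126)(27)cos(60°) = 1701 J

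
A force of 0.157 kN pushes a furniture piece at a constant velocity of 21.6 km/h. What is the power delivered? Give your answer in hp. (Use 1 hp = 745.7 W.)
Convert to SI: F = 157.0 N, v = 6.0 m/s
P = Fv = (157.0)(6.0) = 942.0 W = 1.263 hp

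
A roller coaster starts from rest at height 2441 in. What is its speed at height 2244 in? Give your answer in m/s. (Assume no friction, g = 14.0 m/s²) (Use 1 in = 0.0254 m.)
Convert to SI: h₁−h₂ = 5.0038 m
mgh₁ = mgh₂ + ½mv² ⇒ v = √(2g(h₁−h₂)) = √(2·14.0·5.0038) = 11.84 m/s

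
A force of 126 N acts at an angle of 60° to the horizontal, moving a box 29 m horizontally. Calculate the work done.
W = F·d·cosθ = (126)(29)cos(60°) = 1827 J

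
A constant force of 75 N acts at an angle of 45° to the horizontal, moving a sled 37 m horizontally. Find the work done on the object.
W = F·d·cosθ = (75)(37)cos(45°) = 1962 J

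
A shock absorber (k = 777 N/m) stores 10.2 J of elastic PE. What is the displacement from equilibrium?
x = √(2·PE/k) = √(2·10.2/777) = 0.162 m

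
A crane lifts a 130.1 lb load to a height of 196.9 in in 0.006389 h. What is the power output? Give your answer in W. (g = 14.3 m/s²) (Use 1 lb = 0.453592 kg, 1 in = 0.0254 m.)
Convert to SI: m = 59.0123 kg, h = 5.00126 m, t = 23.0004 s
P = mgh/t = (59.0123)(14.3)(5.00126)/23.0004 = 183.5 W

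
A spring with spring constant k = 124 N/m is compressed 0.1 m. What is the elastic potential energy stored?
PE = ½kx² = ½(124)(0.1)² = 0.62 J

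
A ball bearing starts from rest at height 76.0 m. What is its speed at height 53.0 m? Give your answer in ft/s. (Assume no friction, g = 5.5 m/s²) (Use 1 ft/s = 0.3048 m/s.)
mgh₁ = mgh₂ + ½mv² ⇒ v = √(2g(h₁−h₂)) = √(2·5.5·23.0) = 15.90597 m/s = 52.18 ft/s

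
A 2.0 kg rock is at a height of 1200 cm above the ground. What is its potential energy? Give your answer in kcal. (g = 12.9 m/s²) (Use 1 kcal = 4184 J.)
Convert to SI: m = 2.0 kg, h = 12.0 m
PE = mgh = (2.0)(12.9)(12.0) = 309.6 J = 0.074 kcal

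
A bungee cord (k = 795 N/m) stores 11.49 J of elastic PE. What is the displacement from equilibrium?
x = √(2·PE/k) = √(2·11.49/795) = 0.17 m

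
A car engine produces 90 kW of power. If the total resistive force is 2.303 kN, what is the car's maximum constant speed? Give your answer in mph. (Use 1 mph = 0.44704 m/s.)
Convert to SI: F = 2303.0 N
P = Fv ⇒ v = P/F = 90000 W/2303.0 N = 39.0795 m/s = 87.42 mph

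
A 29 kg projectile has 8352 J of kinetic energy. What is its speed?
v = √(2·KE/m) = √(2·8352/29) = 24.0 m/s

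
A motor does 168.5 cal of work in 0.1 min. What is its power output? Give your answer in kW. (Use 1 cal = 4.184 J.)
Convert to SI: W = 705.004 J, t = 6.0 s
P = W/t = 705.004/6.0 = 117.501 W = 0.1175 kW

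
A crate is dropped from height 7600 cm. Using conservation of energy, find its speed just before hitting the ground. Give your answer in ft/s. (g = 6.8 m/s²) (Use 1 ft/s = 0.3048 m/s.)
Convert to SI: h = 76.0 m
mgh = ½mv² ⇒ v = √(2gh) = √(2·6.8·76.0) = 32.1497 m/s = 105.5 ft/s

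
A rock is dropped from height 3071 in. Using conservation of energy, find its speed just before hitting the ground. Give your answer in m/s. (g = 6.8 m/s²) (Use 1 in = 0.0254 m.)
Convert to SI: h = 78.0034 m
mgh = ½mv² ⇒ v = √(2gh) = √(2·6.8·78.0034) = 32.57 m/s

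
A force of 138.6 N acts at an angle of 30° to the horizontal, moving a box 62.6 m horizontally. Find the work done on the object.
W = F·d·cosθ = (138.6)(62.6)cos(30°) = 7514 J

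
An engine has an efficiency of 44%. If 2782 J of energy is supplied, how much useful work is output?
W_out = η·W_in = 0.44·2782 = 1224.08 J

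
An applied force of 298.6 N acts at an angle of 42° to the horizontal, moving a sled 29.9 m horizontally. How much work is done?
W = F·d·cosθ = (298.6)(29.9)cos(42°) = 6635 J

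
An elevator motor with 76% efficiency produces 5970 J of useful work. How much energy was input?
W_in = W_out/η = 5970/0.76 = 7855 J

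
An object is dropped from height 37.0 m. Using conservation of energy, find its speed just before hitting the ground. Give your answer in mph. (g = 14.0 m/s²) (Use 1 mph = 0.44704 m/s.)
mgh = ½mv² ⇒ v = √(2gh) = √(2·14.0·37.0) = 32.187 m/s = 72.0 mph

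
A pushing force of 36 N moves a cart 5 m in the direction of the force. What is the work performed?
W = F·d = (36)(5) = 180.0 J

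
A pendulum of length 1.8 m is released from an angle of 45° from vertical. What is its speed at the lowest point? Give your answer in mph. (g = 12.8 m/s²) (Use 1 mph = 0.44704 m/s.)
h = L(1 − cosθ) = 1.8(1 − cos45°) = 0.527208 m
v = √(2gh) = √(2·12.8·0.527208) = 3.67376 m/s = 8.218 mph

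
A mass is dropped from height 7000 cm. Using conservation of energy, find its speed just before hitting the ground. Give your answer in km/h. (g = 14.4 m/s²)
Convert to SI: h = 70.0 m
mgh = ½mv² ⇒ v = √(2gh) = √(2·14.4·70.0) = 44.8999 m/s = 161.6 km/h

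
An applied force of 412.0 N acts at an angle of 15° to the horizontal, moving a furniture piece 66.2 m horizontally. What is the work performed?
W = F·d·cosθ = (412.0)(66.2)cos(15°) = 26350 J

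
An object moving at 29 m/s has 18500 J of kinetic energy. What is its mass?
m = 2·KE/v² = 2·18500/(29)² = 44.0 kg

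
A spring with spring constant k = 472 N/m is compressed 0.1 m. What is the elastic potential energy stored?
PE = ½kx² = ½(472)(0.1)² = 2.36 J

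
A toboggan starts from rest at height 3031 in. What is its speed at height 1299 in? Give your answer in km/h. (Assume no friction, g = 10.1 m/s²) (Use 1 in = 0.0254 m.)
Convert to SI: h₁−h₂ = 43.9928 m
mgh₁ = mgh₂ + ½mv² ⇒ v = √(2g(h₁−h₂)) = √(2·10.1·43.9928) = 29.8103 m/s = 107.3 km/h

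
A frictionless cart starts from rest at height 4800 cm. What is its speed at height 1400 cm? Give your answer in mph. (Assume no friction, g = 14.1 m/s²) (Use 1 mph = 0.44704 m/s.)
Convert to SI: h₁−h₂ = 34.0 m
mgh₁ = mgh₂ + ½mv² ⇒ v = √(2g(h₁−h₂)) = √(2·14.1·34.0) = 30.9645 m/s = 69.27 mph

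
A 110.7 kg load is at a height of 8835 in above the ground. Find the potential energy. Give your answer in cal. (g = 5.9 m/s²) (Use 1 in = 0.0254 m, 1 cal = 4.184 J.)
Convert to SI: m = 110.7 kg, h = 224.409 m
PE = mgh = (110.7)(5.9)(224.409) = 146568 J = 35030 cal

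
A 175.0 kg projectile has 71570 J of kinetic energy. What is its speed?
v = √(2·KE/m) = √(2·71570/175.0) = 28.6 m/s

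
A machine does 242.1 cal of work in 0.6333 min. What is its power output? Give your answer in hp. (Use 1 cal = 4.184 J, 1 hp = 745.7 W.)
Convert to SI: W = 1012.95 J, t = 37.998 s
P = W/t = 1012.95/37.998 = 26.6579 W = 0.03575 hp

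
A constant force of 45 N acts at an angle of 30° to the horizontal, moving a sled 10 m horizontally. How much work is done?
W = F·d·cosθ = (45)(10)cos(30°) = 389.7 J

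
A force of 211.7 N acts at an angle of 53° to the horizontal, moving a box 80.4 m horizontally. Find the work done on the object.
W = F·d·cosθ = (211.7)(80.4)cos(53°) = 10240 J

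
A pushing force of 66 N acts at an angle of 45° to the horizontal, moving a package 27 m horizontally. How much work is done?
W = F·d·cosθ = (66)(27)cos(45°) = 1260 J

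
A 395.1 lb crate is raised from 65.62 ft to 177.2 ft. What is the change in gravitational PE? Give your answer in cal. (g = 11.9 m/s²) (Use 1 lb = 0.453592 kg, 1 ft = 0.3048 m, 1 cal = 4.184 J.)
Convert to SI: m = 179.214 kg, Δh = 34.0096 m
ΔPE = mgΔh = (179.214)(11.9)(34.0096) = 72530.5 J = 17340 cal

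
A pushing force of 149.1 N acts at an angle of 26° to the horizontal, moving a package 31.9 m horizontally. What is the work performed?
W = F·d·cosθ = (149.1)(31.9)cos(26°) = 4275 J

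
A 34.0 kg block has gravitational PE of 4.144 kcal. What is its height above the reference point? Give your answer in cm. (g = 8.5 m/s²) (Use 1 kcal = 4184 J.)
Convert to SI: m = 34.0 kg, PE = 17338.5 J
h = PE/(mg) = 17338.5/(34.0·8.5) = 59.9948 m = 5999 cm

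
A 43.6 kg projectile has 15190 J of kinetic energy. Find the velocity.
v = √(2·KE/m) = √(2·15190/43.6) = 26.4 m/s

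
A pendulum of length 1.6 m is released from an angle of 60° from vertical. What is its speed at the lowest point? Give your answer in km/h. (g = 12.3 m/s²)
h = L(1 − cosθ) = 1.6(1 − cos60°) = 0.8 m
v = √(2gh) = √(2·12.3·0.8) = 4.43621 m/s = 15.97 km/h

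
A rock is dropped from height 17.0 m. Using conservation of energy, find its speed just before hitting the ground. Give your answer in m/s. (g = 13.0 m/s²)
mgh = ½mv² ⇒ v = √(2gh) = √(2·13.0·17.0) = 21.02 m/s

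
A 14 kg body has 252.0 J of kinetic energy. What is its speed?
v = √(2·KE/m) = √(2·252.0/14) = 6.0 m/s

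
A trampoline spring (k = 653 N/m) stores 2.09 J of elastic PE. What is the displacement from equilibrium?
x = √(2·PE/k) = √(2·2.09/653) = 0.08001 m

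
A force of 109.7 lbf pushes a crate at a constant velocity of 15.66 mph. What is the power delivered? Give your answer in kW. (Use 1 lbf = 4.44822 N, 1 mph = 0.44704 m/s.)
Convert to SI: F = 487.97 N, v = 7.00065 m/s
P = Fv = (487.97)(7.00065) = 3416.1 W = 3.416 kW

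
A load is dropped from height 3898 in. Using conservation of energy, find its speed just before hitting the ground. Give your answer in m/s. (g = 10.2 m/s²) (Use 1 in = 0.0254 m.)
Convert to SI: h = 99.0092 m
mgh = ½mv² ⇒ v = √(2gh) = √(2·10.2·99.0092) = 44.94 m/s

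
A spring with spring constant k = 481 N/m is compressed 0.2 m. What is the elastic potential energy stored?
PE = ½kx² = ½(481)(0.2)² = 9.62 J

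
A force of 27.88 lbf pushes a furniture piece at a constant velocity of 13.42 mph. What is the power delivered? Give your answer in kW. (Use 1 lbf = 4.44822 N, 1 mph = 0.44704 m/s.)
Convert to SI: F = 124.016 N, v = 5.99928 m/s
P = Fv = (124.016)(5.99928) = 744.009 W = 0.744 kW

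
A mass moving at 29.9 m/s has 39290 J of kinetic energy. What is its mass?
m = 2·KE/v² = 2·39290/(29.9)² = 87.9 kg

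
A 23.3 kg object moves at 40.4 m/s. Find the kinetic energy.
KE = ½mv² = ½(23.3)(40.4)² = 19010 J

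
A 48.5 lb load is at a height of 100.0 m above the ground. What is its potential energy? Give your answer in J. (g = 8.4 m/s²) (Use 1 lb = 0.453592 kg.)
Convert to SI: m = 21.9992 kg, h = 100.0 m
PE = mgh = (21.9992)(8.4)(100.0) = 18480 J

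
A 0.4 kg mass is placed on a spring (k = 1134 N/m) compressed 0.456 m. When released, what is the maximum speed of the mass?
½kx² = ½mv² ⇒ v = x√(k/m) = (0.456)√(1134/0.4) = 24.28 m/s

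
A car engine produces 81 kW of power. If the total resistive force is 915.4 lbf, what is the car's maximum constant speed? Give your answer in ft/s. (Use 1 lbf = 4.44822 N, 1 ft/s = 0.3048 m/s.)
Convert to SI: F = 4071.9 N
P = Fv ⇒ v = P/F = 81000 W/4071.9 N = 19.8924 m/s = 65.26 ft/s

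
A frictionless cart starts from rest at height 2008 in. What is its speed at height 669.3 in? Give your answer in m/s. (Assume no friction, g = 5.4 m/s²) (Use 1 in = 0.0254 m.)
Convert to SI: h₁−h₂ = 34.003 m
mgh₁ = mgh₂ + ½mv² ⇒ v = √(2g(h₁−h₂)) = √(2·5.4·34.003) = 19.16 m/s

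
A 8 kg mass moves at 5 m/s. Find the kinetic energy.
KE = ½mv² = ½(8)(5)² = 100.0 J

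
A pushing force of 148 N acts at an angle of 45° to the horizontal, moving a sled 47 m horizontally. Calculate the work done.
W = F·d·cosθ = (148)(47)cos(45°) = 4919 J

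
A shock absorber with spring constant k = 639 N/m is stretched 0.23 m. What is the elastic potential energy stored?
PE = ½kx² = ½(639)(0.23)² = 16.9 J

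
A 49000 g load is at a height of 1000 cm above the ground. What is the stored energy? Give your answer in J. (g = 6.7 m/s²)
Convert to SI: m = 49.0 kg, h = 10.0 m
PE = mgh = (49.0)(6.7)(10.0) = 3283 J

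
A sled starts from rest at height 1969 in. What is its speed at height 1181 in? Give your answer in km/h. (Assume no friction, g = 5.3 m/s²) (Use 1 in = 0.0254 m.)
Convert to SI: h₁−h₂ = 20.0152 m
mgh₁ = mgh₂ + ½mv² ⇒ v = √(2g(h₁−h₂)) = √(2·5.3·20.0152) = 14.5658 m/s = 52.44 km/h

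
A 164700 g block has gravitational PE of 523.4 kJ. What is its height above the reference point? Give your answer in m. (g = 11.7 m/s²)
Convert to SI: m = 164.7 kg, PE = 523400 J
h = PE/(mg) = 523400/(164.7·11.7) = 271.6 m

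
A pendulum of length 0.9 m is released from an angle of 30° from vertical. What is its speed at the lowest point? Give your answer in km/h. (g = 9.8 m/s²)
h = L(1 − cosθ) = 0.9(1 − cos30°) = 0.120577 m
v = √(2gh) = √(2·9.8·0.120577) = 1.53731 m/s = 5.534 km/h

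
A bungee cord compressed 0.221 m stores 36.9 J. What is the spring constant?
k = 2·PE/x² = 2·36.9/(0.221)² = 1511 N/m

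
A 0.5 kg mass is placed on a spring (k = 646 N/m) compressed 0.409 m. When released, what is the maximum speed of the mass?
½kx² = ½mv² ⇒ v = x√(k/m) = (0.409)√(646/0.5) = 14.7 m/s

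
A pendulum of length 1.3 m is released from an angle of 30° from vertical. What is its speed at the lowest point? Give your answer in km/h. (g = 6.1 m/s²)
h = L(1 − cosθ) = 1.3(1 − cos30°) = 0.174167 m
v = √(2gh) = √(2·6.1·0.174167) = 1.45768 m/s = 5.248 km/h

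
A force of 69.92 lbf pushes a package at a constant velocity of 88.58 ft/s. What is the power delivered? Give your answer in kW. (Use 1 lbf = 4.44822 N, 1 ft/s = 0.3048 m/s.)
Convert to SI: F = 311.02 N, v = 26.9992 m/s
P = Fv = (311.02)(26.9992) = 8397.27 W = 8.397 kW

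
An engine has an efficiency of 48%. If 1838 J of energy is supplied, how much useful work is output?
W_out = η·W_in = 0.48·1838 = 882.24 J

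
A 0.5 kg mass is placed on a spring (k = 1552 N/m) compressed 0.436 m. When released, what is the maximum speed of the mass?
½kx² = ½mv² ⇒ v = x√(k/m) = (0.436)√(1552/0.5) = 24.29 m/s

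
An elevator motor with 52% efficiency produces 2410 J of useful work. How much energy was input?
W_in = W_out/η = 2410/0.52 = 4635 J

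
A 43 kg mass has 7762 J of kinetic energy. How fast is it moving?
v = √(2·KE/m) = √(2·7762/43) = 19.0 m/s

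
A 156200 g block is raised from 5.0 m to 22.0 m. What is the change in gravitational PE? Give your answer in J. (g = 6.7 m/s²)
Convert to SI: m = 156.2 kg, Δh = 17.0 m
ΔPE = mgΔh = (156.2)(6.7)(17.0) = 17790 J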